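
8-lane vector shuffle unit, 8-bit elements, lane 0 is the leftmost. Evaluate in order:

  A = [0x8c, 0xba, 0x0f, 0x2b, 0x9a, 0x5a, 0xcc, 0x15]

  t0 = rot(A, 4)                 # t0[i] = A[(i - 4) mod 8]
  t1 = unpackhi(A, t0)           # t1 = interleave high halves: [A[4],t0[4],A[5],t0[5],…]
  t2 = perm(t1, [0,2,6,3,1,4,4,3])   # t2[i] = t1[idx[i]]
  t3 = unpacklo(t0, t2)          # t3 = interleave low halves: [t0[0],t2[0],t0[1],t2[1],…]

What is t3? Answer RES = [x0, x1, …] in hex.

RES = [0x9a, 0x9a, 0x5a, 0x5a, 0xcc, 0x15, 0x15, 0xba]

→ t0 |9a|5a|cc|15|8c|ba|0f|2b|
→ t1 |9a|8c|5a|ba|cc|0f|15|2b|
→ t2 |9a|5a|15|ba|8c|cc|cc|ba|
→ t3 |9a|9a|5a|5a|cc|15|15|ba|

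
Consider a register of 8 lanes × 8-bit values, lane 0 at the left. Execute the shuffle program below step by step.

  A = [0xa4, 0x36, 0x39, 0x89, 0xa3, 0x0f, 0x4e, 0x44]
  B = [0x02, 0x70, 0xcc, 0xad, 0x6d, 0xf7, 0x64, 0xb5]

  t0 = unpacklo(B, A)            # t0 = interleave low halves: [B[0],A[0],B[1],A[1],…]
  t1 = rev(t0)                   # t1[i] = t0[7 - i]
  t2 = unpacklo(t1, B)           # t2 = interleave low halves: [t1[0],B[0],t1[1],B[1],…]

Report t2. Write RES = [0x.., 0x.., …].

RES = [ 0x89  0x02  0xad  0x70  0x39  0xcc  0xcc  0xad ]

→ t0 |02|a4|70|36|cc|39|ad|89|
→ t1 |89|ad|39|cc|36|70|a4|02|
→ t2 |89|02|ad|70|39|cc|cc|ad|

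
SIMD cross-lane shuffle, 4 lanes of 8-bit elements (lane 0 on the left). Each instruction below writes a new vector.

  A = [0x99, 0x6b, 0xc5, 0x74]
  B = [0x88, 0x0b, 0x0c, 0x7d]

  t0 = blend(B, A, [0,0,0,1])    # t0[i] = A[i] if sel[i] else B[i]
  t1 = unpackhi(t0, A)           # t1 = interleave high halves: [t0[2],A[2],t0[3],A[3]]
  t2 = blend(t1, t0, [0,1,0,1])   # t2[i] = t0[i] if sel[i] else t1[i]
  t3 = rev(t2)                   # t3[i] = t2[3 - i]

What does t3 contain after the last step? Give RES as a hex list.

→ t0 |88|0b|0c|74|
→ t1 |0c|c5|74|74|
→ t2 |0c|0b|74|74|
→ t3 |74|74|0b|0c|

RES = [0x74, 0x74, 0x0b, 0x0c]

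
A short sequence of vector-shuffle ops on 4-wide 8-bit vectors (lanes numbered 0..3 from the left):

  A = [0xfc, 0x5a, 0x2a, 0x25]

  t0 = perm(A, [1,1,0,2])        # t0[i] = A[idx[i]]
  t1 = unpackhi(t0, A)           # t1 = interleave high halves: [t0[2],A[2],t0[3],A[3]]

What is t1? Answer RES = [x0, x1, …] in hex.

t0 = [0x5a, 0x5a, 0xfc, 0x2a]
t1 = [0xfc, 0x2a, 0x2a, 0x25]

RES = [0xfc, 0x2a, 0x2a, 0x25]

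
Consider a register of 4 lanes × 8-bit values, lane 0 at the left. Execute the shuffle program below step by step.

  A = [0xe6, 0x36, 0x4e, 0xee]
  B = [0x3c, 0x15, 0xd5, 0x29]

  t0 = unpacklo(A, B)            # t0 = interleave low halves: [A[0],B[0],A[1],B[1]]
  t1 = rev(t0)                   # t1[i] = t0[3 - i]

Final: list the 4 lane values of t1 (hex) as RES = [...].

t0 = [0xe6, 0x3c, 0x36, 0x15]
t1 = [0x15, 0x36, 0x3c, 0xe6]

RES = [ 0x15  0x36  0x3c  0xe6 ]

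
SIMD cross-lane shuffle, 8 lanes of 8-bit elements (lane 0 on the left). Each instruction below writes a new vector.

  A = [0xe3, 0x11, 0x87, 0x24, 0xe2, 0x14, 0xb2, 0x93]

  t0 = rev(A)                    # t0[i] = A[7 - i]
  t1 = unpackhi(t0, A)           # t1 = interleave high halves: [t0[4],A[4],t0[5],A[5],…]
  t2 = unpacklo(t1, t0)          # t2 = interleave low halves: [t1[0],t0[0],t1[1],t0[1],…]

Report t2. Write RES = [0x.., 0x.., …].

t0 = [0x93, 0xb2, 0x14, 0xe2, 0x24, 0x87, 0x11, 0xe3]
t1 = [0x24, 0xe2, 0x87, 0x14, 0x11, 0xb2, 0xe3, 0x93]
t2 = [0x24, 0x93, 0xe2, 0xb2, 0x87, 0x14, 0x14, 0xe2]

RES = [ 0x24  0x93  0xe2  0xb2  0x87  0x14  0x14  0xe2 ]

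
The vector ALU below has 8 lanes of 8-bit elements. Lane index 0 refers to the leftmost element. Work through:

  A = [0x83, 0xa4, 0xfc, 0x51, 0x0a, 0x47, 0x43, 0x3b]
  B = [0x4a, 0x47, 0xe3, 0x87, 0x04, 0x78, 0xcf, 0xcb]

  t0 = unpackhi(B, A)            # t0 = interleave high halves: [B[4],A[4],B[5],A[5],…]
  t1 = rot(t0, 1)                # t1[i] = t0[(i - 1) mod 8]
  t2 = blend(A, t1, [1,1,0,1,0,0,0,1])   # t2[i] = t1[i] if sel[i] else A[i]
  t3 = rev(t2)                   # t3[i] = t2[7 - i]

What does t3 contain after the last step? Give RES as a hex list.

  t0: 04 0a 78 47 cf 43 cb 3b
  t1: 3b 04 0a 78 47 cf 43 cb
  t2: 3b 04 fc 78 0a 47 43 cb
  t3: cb 43 47 0a 78 fc 04 3b

RES = [0xcb, 0x43, 0x47, 0x0a, 0x78, 0xfc, 0x04, 0x3b]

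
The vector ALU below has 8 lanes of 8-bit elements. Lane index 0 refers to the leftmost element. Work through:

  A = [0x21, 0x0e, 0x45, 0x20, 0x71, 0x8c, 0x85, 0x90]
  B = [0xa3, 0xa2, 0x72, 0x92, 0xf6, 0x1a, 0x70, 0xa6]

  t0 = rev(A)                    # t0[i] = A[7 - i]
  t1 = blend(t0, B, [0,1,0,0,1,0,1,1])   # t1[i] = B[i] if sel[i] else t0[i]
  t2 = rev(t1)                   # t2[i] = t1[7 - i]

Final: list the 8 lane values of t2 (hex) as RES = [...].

→ t0 |90|85|8c|71|20|45|0e|21|
→ t1 |90|a2|8c|71|f6|45|70|a6|
→ t2 |a6|70|45|f6|71|8c|a2|90|

RES = [0xa6, 0x70, 0x45, 0xf6, 0x71, 0x8c, 0xa2, 0x90]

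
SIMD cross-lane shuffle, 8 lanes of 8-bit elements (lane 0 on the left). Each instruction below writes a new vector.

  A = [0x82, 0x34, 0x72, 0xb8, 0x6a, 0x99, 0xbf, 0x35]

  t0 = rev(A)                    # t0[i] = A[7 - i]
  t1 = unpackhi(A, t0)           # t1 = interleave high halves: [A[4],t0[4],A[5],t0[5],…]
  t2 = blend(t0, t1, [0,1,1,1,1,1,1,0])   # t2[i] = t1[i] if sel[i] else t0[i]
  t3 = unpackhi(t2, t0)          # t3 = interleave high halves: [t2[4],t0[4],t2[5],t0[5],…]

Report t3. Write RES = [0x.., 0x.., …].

t0 = [0x35, 0xbf, 0x99, 0x6a, 0xb8, 0x72, 0x34, 0x82]
t1 = [0x6a, 0xb8, 0x99, 0x72, 0xbf, 0x34, 0x35, 0x82]
t2 = [0x35, 0xb8, 0x99, 0x72, 0xbf, 0x34, 0x35, 0x82]
t3 = [0xbf, 0xb8, 0x34, 0x72, 0x35, 0x34, 0x82, 0x82]

RES = [0xbf, 0xb8, 0x34, 0x72, 0x35, 0x34, 0x82, 0x82]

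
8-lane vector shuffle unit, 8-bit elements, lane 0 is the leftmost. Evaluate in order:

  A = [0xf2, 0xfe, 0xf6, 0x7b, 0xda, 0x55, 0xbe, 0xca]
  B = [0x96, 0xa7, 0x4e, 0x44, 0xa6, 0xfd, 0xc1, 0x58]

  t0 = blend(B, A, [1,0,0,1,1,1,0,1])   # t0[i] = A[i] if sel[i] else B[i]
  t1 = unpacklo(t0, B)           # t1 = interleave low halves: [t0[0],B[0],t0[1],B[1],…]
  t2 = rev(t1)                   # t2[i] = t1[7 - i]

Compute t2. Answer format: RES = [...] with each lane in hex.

→ t0 |f2|a7|4e|7b|da|55|c1|ca|
→ t1 |f2|96|a7|a7|4e|4e|7b|44|
→ t2 |44|7b|4e|4e|a7|a7|96|f2|

RES = [0x44, 0x7b, 0x4e, 0x4e, 0xa7, 0xa7, 0x96, 0xf2]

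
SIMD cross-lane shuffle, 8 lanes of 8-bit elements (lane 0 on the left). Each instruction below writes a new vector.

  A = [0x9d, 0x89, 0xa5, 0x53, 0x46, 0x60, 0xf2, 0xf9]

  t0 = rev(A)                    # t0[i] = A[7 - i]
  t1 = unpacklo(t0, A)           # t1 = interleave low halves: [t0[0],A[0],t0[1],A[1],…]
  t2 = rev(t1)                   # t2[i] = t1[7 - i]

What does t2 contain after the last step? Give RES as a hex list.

  t0: f9 f2 60 46 53 a5 89 9d
  t1: f9 9d f2 89 60 a5 46 53
  t2: 53 46 a5 60 89 f2 9d f9

RES = [ 0x53  0x46  0xa5  0x60  0x89  0xf2  0x9d  0xf9 ]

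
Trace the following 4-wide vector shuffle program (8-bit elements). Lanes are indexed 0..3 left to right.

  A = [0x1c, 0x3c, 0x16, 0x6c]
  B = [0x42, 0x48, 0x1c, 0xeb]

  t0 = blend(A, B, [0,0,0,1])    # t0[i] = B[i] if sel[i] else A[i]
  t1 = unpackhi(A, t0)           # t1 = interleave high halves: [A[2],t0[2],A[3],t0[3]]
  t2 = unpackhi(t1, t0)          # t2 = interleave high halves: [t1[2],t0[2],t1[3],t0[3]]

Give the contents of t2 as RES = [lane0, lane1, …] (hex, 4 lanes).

RES = [ 0x6c  0x16  0xeb  0xeb ]

  t0: 1c 3c 16 eb
  t1: 16 16 6c eb
  t2: 6c 16 eb eb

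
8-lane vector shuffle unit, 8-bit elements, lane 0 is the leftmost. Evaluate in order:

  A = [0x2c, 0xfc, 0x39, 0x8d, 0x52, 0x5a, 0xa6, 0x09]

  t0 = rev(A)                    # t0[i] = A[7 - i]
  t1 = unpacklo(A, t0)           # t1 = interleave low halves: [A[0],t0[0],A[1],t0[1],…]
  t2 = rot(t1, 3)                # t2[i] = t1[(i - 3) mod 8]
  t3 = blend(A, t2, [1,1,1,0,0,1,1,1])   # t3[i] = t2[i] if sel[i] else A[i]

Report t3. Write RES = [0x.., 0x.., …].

RES = [ 0x5a  0x8d  0x52  0x8d  0x52  0xfc  0xa6  0x39 ]

t0 = [0x09, 0xa6, 0x5a, 0x52, 0x8d, 0x39, 0xfc, 0x2c]
t1 = [0x2c, 0x09, 0xfc, 0xa6, 0x39, 0x5a, 0x8d, 0x52]
t2 = [0x5a, 0x8d, 0x52, 0x2c, 0x09, 0xfc, 0xa6, 0x39]
t3 = [0x5a, 0x8d, 0x52, 0x8d, 0x52, 0xfc, 0xa6, 0x39]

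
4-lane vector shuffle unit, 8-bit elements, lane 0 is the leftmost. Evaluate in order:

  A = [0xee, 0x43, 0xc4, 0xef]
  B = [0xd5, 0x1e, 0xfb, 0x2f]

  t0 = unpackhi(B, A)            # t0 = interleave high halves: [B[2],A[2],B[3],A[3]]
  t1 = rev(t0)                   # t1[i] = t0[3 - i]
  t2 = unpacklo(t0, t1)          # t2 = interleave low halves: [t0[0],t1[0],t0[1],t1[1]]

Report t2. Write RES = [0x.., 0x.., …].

RES = [0xfb, 0xef, 0xc4, 0x2f]

t0 = [0xfb, 0xc4, 0x2f, 0xef]
t1 = [0xef, 0x2f, 0xc4, 0xfb]
t2 = [0xfb, 0xef, 0xc4, 0x2f]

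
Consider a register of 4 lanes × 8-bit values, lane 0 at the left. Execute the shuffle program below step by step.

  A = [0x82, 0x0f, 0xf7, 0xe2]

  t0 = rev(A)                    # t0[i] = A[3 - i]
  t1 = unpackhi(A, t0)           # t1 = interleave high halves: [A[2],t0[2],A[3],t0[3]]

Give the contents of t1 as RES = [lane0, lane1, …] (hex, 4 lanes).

RES = [ 0xf7  0x0f  0xe2  0x82 ]

  t0: e2 f7 0f 82
  t1: f7 0f e2 82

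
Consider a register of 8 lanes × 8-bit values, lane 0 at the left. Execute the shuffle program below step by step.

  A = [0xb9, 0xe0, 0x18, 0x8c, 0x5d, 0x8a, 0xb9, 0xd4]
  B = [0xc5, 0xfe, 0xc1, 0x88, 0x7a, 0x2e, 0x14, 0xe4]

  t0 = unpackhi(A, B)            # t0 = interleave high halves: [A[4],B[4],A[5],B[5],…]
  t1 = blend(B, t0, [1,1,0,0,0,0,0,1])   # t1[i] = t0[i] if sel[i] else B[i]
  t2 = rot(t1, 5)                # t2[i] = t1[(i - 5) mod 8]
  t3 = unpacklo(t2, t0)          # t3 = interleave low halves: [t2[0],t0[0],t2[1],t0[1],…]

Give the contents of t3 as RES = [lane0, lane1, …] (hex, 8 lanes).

  t0: 5d 7a 8a 2e b9 14 d4 e4
  t1: 5d 7a c1 88 7a 2e 14 e4
  t2: 88 7a 2e 14 e4 5d 7a c1
  t3: 88 5d 7a 7a 2e 8a 14 2e

RES = [ 0x88  0x5d  0x7a  0x7a  0x2e  0x8a  0x14  0x2e ]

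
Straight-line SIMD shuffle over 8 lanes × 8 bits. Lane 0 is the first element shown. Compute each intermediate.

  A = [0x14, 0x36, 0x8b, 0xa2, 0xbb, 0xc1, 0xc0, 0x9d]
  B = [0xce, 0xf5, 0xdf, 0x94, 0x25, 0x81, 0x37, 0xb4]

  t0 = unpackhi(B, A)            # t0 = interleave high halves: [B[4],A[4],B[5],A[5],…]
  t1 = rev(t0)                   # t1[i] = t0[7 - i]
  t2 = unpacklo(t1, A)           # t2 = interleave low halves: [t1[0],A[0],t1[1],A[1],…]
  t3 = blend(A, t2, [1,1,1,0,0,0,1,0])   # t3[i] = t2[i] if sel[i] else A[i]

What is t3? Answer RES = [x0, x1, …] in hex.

t0 = [0x25, 0xbb, 0x81, 0xc1, 0x37, 0xc0, 0xb4, 0x9d]
t1 = [0x9d, 0xb4, 0xc0, 0x37, 0xc1, 0x81, 0xbb, 0x25]
t2 = [0x9d, 0x14, 0xb4, 0x36, 0xc0, 0x8b, 0x37, 0xa2]
t3 = [0x9d, 0x14, 0xb4, 0xa2, 0xbb, 0xc1, 0x37, 0x9d]

RES = [ 0x9d  0x14  0xb4  0xa2  0xbb  0xc1  0x37  0x9d ]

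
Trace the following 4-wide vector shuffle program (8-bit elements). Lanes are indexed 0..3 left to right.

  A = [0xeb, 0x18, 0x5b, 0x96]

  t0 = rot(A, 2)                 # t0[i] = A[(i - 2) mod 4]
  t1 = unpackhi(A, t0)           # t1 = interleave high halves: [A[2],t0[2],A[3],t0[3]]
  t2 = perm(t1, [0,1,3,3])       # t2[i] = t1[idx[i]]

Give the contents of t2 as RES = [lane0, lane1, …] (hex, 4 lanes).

RES = [ 0x5b  0xeb  0x18  0x18 ]

t0 = [0x5b, 0x96, 0xeb, 0x18]
t1 = [0x5b, 0xeb, 0x96, 0x18]
t2 = [0x5b, 0xeb, 0x18, 0x18]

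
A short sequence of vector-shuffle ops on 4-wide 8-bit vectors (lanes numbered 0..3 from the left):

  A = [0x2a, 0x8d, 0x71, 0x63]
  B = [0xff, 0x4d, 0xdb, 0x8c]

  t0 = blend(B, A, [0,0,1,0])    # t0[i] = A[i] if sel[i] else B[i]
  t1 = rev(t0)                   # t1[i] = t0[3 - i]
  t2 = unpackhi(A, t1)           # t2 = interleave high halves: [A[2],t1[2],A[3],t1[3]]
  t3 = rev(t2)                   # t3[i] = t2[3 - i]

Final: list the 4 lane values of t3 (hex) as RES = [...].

→ t0 |ff|4d|71|8c|
→ t1 |8c|71|4d|ff|
→ t2 |71|4d|63|ff|
→ t3 |ff|63|4d|71|

RES = [ 0xff  0x63  0x4d  0x71 ]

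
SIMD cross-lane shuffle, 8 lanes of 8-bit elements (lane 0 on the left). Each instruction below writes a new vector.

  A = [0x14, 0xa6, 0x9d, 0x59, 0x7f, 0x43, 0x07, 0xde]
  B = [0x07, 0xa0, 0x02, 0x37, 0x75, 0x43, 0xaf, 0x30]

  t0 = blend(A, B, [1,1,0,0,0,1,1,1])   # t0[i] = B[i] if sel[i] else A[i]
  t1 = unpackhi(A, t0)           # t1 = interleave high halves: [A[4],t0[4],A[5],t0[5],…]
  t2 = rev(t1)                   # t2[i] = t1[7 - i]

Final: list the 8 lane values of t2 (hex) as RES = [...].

→ t0 |07|a0|9d|59|7f|43|af|30|
→ t1 |7f|7f|43|43|07|af|de|30|
→ t2 |30|de|af|07|43|43|7f|7f|

RES = [ 0x30  0xde  0xaf  0x07  0x43  0x43  0x7f  0x7f ]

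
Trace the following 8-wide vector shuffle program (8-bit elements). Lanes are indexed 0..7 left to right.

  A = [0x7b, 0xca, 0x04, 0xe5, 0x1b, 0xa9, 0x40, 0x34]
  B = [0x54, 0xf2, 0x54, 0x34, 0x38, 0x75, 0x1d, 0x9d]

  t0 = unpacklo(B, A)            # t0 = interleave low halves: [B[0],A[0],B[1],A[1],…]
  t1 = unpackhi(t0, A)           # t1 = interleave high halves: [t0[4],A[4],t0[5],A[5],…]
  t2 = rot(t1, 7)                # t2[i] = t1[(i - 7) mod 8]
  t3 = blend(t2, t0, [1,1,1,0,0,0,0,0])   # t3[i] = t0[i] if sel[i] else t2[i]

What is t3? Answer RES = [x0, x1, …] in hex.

RES = [0x54, 0x7b, 0xf2, 0x34, 0x40, 0xe5, 0x34, 0x54]

t0 = [0x54, 0x7b, 0xf2, 0xca, 0x54, 0x04, 0x34, 0xe5]
t1 = [0x54, 0x1b, 0x04, 0xa9, 0x34, 0x40, 0xe5, 0x34]
t2 = [0x1b, 0x04, 0xa9, 0x34, 0x40, 0xe5, 0x34, 0x54]
t3 = [0x54, 0x7b, 0xf2, 0x34, 0x40, 0xe5, 0x34, 0x54]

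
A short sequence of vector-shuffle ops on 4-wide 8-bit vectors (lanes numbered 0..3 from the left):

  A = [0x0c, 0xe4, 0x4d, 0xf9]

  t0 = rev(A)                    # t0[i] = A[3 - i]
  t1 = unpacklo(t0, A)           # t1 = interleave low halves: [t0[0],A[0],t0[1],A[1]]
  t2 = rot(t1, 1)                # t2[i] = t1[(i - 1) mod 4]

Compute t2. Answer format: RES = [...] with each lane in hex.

t0 = [0xf9, 0x4d, 0xe4, 0x0c]
t1 = [0xf9, 0x0c, 0x4d, 0xe4]
t2 = [0xe4, 0xf9, 0x0c, 0x4d]

RES = [0xe4, 0xf9, 0x0c, 0x4d]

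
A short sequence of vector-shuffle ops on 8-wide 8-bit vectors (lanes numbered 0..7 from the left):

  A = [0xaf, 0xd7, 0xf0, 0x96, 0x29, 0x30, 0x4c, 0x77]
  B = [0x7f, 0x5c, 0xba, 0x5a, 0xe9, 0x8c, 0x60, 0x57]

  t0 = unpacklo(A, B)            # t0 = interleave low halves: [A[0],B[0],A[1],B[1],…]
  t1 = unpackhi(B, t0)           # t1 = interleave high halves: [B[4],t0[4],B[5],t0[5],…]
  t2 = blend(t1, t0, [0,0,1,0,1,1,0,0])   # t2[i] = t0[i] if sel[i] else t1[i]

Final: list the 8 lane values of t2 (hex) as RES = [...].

t0 = [0xaf, 0x7f, 0xd7, 0x5c, 0xf0, 0xba, 0x96, 0x5a]
t1 = [0xe9, 0xf0, 0x8c, 0xba, 0x60, 0x96, 0x57, 0x5a]
t2 = [0xe9, 0xf0, 0xd7, 0xba, 0xf0, 0xba, 0x57, 0x5a]

RES = [0xe9, 0xf0, 0xd7, 0xba, 0xf0, 0xba, 0x57, 0x5a]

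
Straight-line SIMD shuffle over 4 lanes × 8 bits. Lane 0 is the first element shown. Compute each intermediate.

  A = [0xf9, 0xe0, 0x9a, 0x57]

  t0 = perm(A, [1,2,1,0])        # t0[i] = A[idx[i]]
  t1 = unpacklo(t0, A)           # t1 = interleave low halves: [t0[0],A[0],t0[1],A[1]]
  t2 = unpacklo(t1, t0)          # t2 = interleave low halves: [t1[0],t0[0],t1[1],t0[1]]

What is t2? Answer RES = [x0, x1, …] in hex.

RES = [ 0xe0  0xe0  0xf9  0x9a ]

→ t0 |e0|9a|e0|f9|
→ t1 |e0|f9|9a|e0|
→ t2 |e0|e0|f9|9a|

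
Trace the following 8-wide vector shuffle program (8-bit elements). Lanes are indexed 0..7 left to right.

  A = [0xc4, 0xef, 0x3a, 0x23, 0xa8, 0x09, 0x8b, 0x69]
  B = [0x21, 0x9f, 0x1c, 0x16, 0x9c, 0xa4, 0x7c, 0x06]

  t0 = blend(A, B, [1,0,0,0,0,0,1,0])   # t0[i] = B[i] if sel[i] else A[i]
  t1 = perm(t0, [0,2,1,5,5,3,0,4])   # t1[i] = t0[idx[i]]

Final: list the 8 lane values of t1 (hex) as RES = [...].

RES = [0x21, 0x3a, 0xef, 0x09, 0x09, 0x23, 0x21, 0xa8]

  t0: 21 ef 3a 23 a8 09 7c 69
  t1: 21 3a ef 09 09 23 21 a8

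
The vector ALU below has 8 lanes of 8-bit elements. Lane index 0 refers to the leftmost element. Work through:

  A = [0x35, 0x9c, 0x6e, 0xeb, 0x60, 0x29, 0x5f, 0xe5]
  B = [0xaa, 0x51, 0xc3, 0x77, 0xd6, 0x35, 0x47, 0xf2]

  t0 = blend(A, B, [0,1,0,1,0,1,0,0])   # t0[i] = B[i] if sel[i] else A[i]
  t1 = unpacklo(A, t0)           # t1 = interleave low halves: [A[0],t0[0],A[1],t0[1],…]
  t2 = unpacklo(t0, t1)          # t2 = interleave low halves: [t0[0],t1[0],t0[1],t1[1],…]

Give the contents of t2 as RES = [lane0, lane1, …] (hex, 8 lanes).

  t0: 35 51 6e 77 60 35 5f e5
  t1: 35 35 9c 51 6e 6e eb 77
  t2: 35 35 51 35 6e 9c 77 51

RES = [0x35, 0x35, 0x51, 0x35, 0x6e, 0x9c, 0x77, 0x51]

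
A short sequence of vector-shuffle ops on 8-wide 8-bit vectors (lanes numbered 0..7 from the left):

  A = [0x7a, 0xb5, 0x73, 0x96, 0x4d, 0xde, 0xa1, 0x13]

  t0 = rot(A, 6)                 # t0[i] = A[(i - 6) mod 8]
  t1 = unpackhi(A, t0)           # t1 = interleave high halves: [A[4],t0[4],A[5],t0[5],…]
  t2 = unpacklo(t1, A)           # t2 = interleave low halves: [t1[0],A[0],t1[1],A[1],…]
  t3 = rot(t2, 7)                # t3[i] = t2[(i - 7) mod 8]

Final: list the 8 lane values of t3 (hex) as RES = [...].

RES = [0x7a, 0xa1, 0xb5, 0xde, 0x73, 0x13, 0x96, 0x4d]

→ t0 |73|96|4d|de|a1|13|7a|b5|
→ t1 |4d|a1|de|13|a1|7a|13|b5|
→ t2 |4d|7a|a1|b5|de|73|13|96|
→ t3 |7a|a1|b5|de|73|13|96|4d|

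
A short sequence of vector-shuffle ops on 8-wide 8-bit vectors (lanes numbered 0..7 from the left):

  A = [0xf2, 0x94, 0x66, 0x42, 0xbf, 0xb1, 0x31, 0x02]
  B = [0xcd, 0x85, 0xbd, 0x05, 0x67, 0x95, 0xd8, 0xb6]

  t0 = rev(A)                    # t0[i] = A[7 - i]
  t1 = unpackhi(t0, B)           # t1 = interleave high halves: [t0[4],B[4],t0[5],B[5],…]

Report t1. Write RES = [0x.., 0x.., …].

RES = [ 0x42  0x67  0x66  0x95  0x94  0xd8  0xf2  0xb6 ]

t0 = [0x02, 0x31, 0xb1, 0xbf, 0x42, 0x66, 0x94, 0xf2]
t1 = [0x42, 0x67, 0x66, 0x95, 0x94, 0xd8, 0xf2, 0xb6]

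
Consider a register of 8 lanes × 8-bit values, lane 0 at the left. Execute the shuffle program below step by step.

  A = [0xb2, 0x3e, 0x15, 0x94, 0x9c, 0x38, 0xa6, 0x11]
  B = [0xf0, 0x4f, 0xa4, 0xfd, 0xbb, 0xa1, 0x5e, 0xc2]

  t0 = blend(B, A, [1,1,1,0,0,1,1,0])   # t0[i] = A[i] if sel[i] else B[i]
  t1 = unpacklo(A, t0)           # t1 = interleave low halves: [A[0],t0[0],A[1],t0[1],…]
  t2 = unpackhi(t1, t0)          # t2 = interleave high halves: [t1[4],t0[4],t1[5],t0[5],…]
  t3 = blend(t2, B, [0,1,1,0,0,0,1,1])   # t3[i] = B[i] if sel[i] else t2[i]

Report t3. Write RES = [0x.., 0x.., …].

t0 = [0xb2, 0x3e, 0x15, 0xfd, 0xbb, 0x38, 0xa6, 0xc2]
t1 = [0xb2, 0xb2, 0x3e, 0x3e, 0x15, 0x15, 0x94, 0xfd]
t2 = [0x15, 0xbb, 0x15, 0x38, 0x94, 0xa6, 0xfd, 0xc2]
t3 = [0x15, 0x4f, 0xa4, 0x38, 0x94, 0xa6, 0x5e, 0xc2]

RES = [ 0x15  0x4f  0xa4  0x38  0x94  0xa6  0x5e  0xc2 ]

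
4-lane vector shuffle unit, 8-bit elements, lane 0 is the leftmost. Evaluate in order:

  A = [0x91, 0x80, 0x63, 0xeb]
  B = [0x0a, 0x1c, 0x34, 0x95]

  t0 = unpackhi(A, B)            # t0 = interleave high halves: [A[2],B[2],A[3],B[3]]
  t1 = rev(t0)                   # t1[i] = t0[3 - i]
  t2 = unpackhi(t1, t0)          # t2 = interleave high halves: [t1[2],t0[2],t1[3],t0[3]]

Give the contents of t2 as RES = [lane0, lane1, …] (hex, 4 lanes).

RES = [0x34, 0xeb, 0x63, 0x95]

→ t0 |63|34|eb|95|
→ t1 |95|eb|34|63|
→ t2 |34|eb|63|95|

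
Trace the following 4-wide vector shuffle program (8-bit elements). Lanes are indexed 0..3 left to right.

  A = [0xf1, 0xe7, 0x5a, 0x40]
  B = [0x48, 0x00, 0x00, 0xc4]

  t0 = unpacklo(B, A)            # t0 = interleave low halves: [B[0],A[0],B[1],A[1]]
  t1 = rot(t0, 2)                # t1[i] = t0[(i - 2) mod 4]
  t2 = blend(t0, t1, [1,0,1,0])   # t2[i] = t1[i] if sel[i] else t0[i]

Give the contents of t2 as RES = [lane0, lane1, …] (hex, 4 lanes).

RES = [ 0x00  0xf1  0x48  0xe7 ]

t0 = [0x48, 0xf1, 0x00, 0xe7]
t1 = [0x00, 0xe7, 0x48, 0xf1]
t2 = [0x00, 0xf1, 0x48, 0xe7]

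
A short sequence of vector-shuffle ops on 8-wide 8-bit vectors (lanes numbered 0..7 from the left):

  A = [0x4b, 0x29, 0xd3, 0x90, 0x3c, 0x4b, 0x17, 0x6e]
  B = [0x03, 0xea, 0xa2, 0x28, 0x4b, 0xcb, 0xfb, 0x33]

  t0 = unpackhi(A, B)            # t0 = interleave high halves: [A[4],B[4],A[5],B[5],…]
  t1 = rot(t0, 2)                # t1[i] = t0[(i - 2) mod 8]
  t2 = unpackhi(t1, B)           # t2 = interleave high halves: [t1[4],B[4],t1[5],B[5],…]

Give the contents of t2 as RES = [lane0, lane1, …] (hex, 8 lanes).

RES = [0x4b, 0x4b, 0xcb, 0xcb, 0x17, 0xfb, 0xfb, 0x33]

t0 = [0x3c, 0x4b, 0x4b, 0xcb, 0x17, 0xfb, 0x6e, 0x33]
t1 = [0x6e, 0x33, 0x3c, 0x4b, 0x4b, 0xcb, 0x17, 0xfb]
t2 = [0x4b, 0x4b, 0xcb, 0xcb, 0x17, 0xfb, 0xfb, 0x33]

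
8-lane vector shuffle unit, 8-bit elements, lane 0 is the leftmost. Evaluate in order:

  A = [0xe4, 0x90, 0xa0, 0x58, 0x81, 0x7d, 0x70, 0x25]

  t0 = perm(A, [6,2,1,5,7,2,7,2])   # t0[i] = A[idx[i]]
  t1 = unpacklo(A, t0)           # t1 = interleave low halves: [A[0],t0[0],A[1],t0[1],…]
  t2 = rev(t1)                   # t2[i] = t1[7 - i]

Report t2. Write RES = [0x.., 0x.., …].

RES = [0x7d, 0x58, 0x90, 0xa0, 0xa0, 0x90, 0x70, 0xe4]

t0 = [0x70, 0xa0, 0x90, 0x7d, 0x25, 0xa0, 0x25, 0xa0]
t1 = [0xe4, 0x70, 0x90, 0xa0, 0xa0, 0x90, 0x58, 0x7d]
t2 = [0x7d, 0x58, 0x90, 0xa0, 0xa0, 0x90, 0x70, 0xe4]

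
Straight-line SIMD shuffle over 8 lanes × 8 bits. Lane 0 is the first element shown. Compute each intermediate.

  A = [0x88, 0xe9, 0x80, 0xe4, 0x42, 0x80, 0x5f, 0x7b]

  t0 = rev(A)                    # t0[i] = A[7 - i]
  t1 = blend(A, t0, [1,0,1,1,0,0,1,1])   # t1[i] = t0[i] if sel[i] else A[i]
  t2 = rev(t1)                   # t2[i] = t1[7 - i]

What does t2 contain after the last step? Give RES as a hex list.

RES = [ 0x88  0xe9  0x80  0x42  0x42  0x80  0xe9  0x7b ]

→ t0 |7b|5f|80|42|e4|80|e9|88|
→ t1 |7b|e9|80|42|42|80|e9|88|
→ t2 |88|e9|80|42|42|80|e9|7b|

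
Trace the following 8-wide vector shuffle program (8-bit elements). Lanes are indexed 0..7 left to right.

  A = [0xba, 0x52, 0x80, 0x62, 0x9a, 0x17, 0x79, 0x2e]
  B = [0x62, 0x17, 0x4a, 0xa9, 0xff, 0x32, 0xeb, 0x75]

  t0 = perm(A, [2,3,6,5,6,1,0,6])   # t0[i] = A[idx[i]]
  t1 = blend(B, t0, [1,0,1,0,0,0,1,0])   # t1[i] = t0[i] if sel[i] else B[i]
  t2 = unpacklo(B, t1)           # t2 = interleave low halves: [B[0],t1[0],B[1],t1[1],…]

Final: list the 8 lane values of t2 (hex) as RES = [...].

RES = [0x62, 0x80, 0x17, 0x17, 0x4a, 0x79, 0xa9, 0xa9]

→ t0 |80|62|79|17|79|52|ba|79|
→ t1 |80|17|79|a9|ff|32|ba|75|
→ t2 |62|80|17|17|4a|79|a9|a9|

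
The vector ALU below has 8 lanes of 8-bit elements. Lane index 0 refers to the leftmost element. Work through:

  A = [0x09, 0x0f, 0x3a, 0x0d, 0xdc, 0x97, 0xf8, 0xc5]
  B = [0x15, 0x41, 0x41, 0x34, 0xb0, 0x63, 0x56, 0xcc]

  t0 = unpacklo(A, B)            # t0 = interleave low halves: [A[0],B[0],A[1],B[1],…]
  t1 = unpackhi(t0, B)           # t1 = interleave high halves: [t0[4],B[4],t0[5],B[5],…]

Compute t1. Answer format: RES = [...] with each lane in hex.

RES = [0x3a, 0xb0, 0x41, 0x63, 0x0d, 0x56, 0x34, 0xcc]

t0 = [0x09, 0x15, 0x0f, 0x41, 0x3a, 0x41, 0x0d, 0x34]
t1 = [0x3a, 0xb0, 0x41, 0x63, 0x0d, 0x56, 0x34, 0xcc]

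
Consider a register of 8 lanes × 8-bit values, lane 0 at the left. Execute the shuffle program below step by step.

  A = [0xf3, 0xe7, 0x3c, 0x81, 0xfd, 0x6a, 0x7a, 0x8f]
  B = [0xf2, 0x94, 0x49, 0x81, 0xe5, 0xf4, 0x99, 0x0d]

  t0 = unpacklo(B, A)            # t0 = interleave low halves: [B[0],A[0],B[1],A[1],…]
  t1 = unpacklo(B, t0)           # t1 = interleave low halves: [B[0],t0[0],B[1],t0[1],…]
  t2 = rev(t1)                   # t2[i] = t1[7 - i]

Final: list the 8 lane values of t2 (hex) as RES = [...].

  t0: f2 f3 94 e7 49 3c 81 81
  t1: f2 f2 94 f3 49 94 81 e7
  t2: e7 81 94 49 f3 94 f2 f2

RES = [0xe7, 0x81, 0x94, 0x49, 0xf3, 0x94, 0xf2, 0xf2]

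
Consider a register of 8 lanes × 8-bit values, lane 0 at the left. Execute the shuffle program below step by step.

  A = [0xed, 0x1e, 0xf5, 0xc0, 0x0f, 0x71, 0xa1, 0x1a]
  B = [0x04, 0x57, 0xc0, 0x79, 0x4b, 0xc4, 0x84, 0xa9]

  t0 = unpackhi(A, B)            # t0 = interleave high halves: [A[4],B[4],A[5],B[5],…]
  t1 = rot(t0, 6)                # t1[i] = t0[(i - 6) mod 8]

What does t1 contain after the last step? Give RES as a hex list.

RES = [ 0x71  0xc4  0xa1  0x84  0x1a  0xa9  0x0f  0x4b ]

t0 = [0x0f, 0x4b, 0x71, 0xc4, 0xa1, 0x84, 0x1a, 0xa9]
t1 = [0x71, 0xc4, 0xa1, 0x84, 0x1a, 0xa9, 0x0f, 0x4b]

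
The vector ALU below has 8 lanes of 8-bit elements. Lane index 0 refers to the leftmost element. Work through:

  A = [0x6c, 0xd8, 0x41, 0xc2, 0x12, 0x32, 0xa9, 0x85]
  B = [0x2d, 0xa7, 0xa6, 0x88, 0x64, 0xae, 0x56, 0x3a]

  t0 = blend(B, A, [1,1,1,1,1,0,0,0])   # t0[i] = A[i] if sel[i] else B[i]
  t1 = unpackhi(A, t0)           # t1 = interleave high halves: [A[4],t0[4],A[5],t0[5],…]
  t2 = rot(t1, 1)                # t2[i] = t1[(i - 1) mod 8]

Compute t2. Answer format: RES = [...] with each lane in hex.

t0 = [0x6c, 0xd8, 0x41, 0xc2, 0x12, 0xae, 0x56, 0x3a]
t1 = [0x12, 0x12, 0x32, 0xae, 0xa9, 0x56, 0x85, 0x3a]
t2 = [0x3a, 0x12, 0x12, 0x32, 0xae, 0xa9, 0x56, 0x85]

RES = [0x3a, 0x12, 0x12, 0x32, 0xae, 0xa9, 0x56, 0x85]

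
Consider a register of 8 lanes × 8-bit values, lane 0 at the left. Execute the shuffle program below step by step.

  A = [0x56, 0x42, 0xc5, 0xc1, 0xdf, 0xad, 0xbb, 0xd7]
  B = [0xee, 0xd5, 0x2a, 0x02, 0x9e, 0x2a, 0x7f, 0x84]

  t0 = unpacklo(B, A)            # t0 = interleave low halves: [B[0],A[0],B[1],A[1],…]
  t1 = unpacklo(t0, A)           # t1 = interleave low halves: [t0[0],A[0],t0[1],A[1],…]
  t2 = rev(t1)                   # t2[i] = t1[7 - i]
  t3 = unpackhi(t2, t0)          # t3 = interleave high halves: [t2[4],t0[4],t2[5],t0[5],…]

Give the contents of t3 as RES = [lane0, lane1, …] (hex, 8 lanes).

RES = [ 0x42  0x2a  0x56  0xc5  0x56  0x02  0xee  0xc1 ]

  t0: ee 56 d5 42 2a c5 02 c1
  t1: ee 56 56 42 d5 c5 42 c1
  t2: c1 42 c5 d5 42 56 56 ee
  t3: 42 2a 56 c5 56 02 ee c1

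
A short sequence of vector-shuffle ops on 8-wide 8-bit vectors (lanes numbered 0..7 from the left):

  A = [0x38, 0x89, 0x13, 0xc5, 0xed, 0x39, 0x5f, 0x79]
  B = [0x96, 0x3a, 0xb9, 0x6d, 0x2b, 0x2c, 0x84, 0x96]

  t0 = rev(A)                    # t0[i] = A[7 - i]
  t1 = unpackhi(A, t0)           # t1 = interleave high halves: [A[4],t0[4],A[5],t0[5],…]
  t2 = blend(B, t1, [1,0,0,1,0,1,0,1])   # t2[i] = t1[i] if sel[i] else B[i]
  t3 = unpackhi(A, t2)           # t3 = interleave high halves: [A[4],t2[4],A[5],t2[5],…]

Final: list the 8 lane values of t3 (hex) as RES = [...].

t0 = [0x79, 0x5f, 0x39, 0xed, 0xc5, 0x13, 0x89, 0x38]
t1 = [0xed, 0xc5, 0x39, 0x13, 0x5f, 0x89, 0x79, 0x38]
t2 = [0xed, 0x3a, 0xb9, 0x13, 0x2b, 0x89, 0x84, 0x38]
t3 = [0xed, 0x2b, 0x39, 0x89, 0x5f, 0x84, 0x79, 0x38]

RES = [0xed, 0x2b, 0x39, 0x89, 0x5f, 0x84, 0x79, 0x38]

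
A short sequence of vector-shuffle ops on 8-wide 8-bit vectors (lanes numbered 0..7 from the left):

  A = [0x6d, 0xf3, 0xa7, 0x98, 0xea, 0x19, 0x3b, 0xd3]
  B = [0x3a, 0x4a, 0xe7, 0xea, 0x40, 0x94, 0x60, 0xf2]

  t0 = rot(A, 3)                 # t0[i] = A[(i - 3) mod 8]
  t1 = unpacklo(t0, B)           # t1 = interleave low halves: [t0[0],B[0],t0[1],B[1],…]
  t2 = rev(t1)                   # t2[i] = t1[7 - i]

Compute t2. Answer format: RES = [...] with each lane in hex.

→ t0 |19|3b|d3|6d|f3|a7|98|ea|
→ t1 |19|3a|3b|4a|d3|e7|6d|ea|
→ t2 |ea|6d|e7|d3|4a|3b|3a|19|

RES = [ 0xea  0x6d  0xe7  0xd3  0x4a  0x3b  0x3a  0x19 ]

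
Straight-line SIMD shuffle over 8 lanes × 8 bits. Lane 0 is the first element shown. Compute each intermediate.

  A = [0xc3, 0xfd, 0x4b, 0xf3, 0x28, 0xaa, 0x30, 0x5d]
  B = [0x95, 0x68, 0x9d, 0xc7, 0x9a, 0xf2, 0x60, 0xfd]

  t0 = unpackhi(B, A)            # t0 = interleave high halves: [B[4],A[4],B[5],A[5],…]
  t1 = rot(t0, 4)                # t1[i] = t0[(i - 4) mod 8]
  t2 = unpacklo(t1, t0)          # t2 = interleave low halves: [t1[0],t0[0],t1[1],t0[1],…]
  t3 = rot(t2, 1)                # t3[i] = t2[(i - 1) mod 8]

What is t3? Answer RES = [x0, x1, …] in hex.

RES = [ 0xaa  0x60  0x9a  0x30  0x28  0xfd  0xf2  0x5d ]

  t0: 9a 28 f2 aa 60 30 fd 5d
  t1: 60 30 fd 5d 9a 28 f2 aa
  t2: 60 9a 30 28 fd f2 5d aa
  t3: aa 60 9a 30 28 fd f2 5d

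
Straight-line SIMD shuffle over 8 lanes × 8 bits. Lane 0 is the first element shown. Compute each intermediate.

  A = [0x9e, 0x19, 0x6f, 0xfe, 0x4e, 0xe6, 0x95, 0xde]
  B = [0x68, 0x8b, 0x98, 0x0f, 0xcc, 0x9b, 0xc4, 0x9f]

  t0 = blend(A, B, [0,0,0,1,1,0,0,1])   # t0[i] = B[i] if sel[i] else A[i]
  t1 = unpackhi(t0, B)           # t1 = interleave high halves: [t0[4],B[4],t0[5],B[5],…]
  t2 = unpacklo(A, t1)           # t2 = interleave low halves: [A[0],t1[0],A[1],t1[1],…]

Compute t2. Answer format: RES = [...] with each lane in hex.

RES = [0x9e, 0xcc, 0x19, 0xcc, 0x6f, 0xe6, 0xfe, 0x9b]

→ t0 |9e|19|6f|0f|cc|e6|95|9f|
→ t1 |cc|cc|e6|9b|95|c4|9f|9f|
→ t2 |9e|cc|19|cc|6f|e6|fe|9b|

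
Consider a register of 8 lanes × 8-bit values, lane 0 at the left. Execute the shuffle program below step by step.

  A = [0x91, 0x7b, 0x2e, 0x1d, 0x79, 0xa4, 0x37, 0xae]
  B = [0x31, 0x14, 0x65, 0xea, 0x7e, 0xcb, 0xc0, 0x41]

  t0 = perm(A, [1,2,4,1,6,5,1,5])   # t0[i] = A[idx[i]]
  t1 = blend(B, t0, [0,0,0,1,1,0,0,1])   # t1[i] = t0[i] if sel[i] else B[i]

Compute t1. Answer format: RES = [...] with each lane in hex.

t0 = [0x7b, 0x2e, 0x79, 0x7b, 0x37, 0xa4, 0x7b, 0xa4]
t1 = [0x31, 0x14, 0x65, 0x7b, 0x37, 0xcb, 0xc0, 0xa4]

RES = [0x31, 0x14, 0x65, 0x7b, 0x37, 0xcb, 0xc0, 0xa4]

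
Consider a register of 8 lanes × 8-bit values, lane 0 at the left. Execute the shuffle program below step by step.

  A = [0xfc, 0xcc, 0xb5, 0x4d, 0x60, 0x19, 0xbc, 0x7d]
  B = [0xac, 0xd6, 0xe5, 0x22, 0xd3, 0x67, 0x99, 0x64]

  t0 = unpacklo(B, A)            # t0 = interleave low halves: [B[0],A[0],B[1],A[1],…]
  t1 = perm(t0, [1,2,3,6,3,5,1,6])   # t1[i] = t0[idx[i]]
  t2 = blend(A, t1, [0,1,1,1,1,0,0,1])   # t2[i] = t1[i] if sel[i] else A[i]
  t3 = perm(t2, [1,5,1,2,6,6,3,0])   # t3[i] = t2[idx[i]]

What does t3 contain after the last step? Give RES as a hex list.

RES = [0xd6, 0x19, 0xd6, 0xcc, 0xbc, 0xbc, 0x22, 0xfc]

t0 = [0xac, 0xfc, 0xd6, 0xcc, 0xe5, 0xb5, 0x22, 0x4d]
t1 = [0xfc, 0xd6, 0xcc, 0x22, 0xcc, 0xb5, 0xfc, 0x22]
t2 = [0xfc, 0xd6, 0xcc, 0x22, 0xcc, 0x19, 0xbc, 0x22]
t3 = [0xd6, 0x19, 0xd6, 0xcc, 0xbc, 0xbc, 0x22, 0xfc]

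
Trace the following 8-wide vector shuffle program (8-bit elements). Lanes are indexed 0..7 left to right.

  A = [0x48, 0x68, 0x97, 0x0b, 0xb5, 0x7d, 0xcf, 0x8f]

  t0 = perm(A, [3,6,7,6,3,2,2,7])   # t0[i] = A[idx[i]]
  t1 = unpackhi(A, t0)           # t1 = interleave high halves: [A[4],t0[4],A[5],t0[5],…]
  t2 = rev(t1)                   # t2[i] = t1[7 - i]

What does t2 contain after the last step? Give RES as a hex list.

t0 = [0x0b, 0xcf, 0x8f, 0xcf, 0x0b, 0x97, 0x97, 0x8f]
t1 = [0xb5, 0x0b, 0x7d, 0x97, 0xcf, 0x97, 0x8f, 0x8f]
t2 = [0x8f, 0x8f, 0x97, 0xcf, 0x97, 0x7d, 0x0b, 0xb5]

RES = [0x8f, 0x8f, 0x97, 0xcf, 0x97, 0x7d, 0x0b, 0xb5]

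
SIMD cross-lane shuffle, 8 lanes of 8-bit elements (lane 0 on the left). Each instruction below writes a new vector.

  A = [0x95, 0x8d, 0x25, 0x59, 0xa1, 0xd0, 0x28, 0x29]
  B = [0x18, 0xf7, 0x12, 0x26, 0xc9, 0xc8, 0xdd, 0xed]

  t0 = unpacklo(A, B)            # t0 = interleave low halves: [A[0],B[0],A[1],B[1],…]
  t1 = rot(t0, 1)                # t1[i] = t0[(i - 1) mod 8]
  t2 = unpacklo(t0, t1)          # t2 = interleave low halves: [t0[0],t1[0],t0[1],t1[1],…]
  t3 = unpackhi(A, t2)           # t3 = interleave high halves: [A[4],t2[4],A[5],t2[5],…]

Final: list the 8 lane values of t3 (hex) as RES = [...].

RES = [0xa1, 0x8d, 0xd0, 0x18, 0x28, 0xf7, 0x29, 0x8d]

t0 = [0x95, 0x18, 0x8d, 0xf7, 0x25, 0x12, 0x59, 0x26]
t1 = [0x26, 0x95, 0x18, 0x8d, 0xf7, 0x25, 0x12, 0x59]
t2 = [0x95, 0x26, 0x18, 0x95, 0x8d, 0x18, 0xf7, 0x8d]
t3 = [0xa1, 0x8d, 0xd0, 0x18, 0x28, 0xf7, 0x29, 0x8d]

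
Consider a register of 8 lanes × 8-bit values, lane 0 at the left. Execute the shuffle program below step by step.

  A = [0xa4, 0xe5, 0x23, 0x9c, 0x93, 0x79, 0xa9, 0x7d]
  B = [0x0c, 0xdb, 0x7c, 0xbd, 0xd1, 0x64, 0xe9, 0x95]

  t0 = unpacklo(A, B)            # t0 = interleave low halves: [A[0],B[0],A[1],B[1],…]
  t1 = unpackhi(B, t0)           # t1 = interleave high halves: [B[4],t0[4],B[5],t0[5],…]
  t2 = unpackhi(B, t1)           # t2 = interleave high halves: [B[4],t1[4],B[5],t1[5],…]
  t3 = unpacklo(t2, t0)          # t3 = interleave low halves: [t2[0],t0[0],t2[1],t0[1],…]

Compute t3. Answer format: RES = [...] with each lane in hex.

RES = [ 0xd1  0xa4  0xe9  0x0c  0x64  0xe5  0x9c  0xdb ]

t0 = [0xa4, 0x0c, 0xe5, 0xdb, 0x23, 0x7c, 0x9c, 0xbd]
t1 = [0xd1, 0x23, 0x64, 0x7c, 0xe9, 0x9c, 0x95, 0xbd]
t2 = [0xd1, 0xe9, 0x64, 0x9c, 0xe9, 0x95, 0x95, 0xbd]
t3 = [0xd1, 0xa4, 0xe9, 0x0c, 0x64, 0xe5, 0x9c, 0xdb]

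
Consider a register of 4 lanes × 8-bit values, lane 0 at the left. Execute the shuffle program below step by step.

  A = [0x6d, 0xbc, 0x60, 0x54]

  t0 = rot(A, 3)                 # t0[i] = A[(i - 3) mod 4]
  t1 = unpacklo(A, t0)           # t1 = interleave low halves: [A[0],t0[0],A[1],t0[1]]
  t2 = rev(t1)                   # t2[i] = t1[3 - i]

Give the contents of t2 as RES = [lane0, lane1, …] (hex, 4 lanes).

RES = [0x60, 0xbc, 0xbc, 0x6d]

→ t0 |bc|60|54|6d|
→ t1 |6d|bc|bc|60|
→ t2 |60|bc|bc|6d|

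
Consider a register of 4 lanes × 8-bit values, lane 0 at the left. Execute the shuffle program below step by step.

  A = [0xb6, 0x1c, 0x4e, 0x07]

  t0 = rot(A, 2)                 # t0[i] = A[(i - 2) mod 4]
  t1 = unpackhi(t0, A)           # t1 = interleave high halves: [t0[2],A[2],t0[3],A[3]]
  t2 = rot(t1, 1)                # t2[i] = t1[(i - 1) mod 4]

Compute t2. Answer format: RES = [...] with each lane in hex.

RES = [0x07, 0xb6, 0x4e, 0x1c]

t0 = [0x4e, 0x07, 0xb6, 0x1c]
t1 = [0xb6, 0x4e, 0x1c, 0x07]
t2 = [0x07, 0xb6, 0x4e, 0x1c]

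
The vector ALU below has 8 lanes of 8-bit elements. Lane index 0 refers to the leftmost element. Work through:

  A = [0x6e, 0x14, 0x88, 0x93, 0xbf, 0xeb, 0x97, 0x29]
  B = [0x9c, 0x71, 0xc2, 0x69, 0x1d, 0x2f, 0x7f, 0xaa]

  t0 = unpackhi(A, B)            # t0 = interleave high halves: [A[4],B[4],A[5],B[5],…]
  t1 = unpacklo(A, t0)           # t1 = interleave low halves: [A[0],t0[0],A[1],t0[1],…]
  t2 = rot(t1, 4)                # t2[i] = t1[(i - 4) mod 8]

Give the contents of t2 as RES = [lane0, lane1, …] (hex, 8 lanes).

t0 = [0xbf, 0x1d, 0xeb, 0x2f, 0x97, 0x7f, 0x29, 0xaa]
t1 = [0x6e, 0xbf, 0x14, 0x1d, 0x88, 0xeb, 0x93, 0x2f]
t2 = [0x88, 0xeb, 0x93, 0x2f, 0x6e, 0xbf, 0x14, 0x1d]

RES = [0x88, 0xeb, 0x93, 0x2f, 0x6e, 0xbf, 0x14, 0x1d]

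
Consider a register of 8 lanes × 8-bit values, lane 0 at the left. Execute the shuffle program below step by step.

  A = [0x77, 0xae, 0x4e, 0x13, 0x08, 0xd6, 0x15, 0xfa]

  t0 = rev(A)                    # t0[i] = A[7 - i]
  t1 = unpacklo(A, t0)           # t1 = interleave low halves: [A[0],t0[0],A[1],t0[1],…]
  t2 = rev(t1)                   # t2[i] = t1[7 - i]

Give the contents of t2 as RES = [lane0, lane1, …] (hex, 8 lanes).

→ t0 |fa|15|d6|08|13|4e|ae|77|
→ t1 |77|fa|ae|15|4e|d6|13|08|
→ t2 |08|13|d6|4e|15|ae|fa|77|

RES = [0x08, 0x13, 0xd6, 0x4e, 0x15, 0xae, 0xfa, 0x77]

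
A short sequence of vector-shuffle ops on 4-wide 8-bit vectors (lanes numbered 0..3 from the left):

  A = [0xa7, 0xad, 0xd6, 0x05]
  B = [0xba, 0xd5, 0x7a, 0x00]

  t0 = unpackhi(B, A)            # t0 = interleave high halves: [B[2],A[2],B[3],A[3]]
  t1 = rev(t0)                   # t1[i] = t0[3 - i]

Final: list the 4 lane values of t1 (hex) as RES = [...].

t0 = [0x7a, 0xd6, 0x00, 0x05]
t1 = [0x05, 0x00, 0xd6, 0x7a]

RES = [0x05, 0x00, 0xd6, 0x7a]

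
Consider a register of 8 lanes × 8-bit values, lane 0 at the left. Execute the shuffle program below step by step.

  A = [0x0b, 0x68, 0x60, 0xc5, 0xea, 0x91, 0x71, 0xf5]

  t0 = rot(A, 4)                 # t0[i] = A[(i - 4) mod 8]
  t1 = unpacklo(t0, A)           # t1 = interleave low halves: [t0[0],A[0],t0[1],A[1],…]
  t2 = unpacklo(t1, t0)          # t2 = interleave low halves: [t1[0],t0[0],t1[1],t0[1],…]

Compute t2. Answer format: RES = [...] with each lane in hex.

t0 = [0xea, 0x91, 0x71, 0xf5, 0x0b, 0x68, 0x60, 0xc5]
t1 = [0xea, 0x0b, 0x91, 0x68, 0x71, 0x60, 0xf5, 0xc5]
t2 = [0xea, 0xea, 0x0b, 0x91, 0x91, 0x71, 0x68, 0xf5]

RES = [ 0xea  0xea  0x0b  0x91  0x91  0x71  0x68  0xf5 ]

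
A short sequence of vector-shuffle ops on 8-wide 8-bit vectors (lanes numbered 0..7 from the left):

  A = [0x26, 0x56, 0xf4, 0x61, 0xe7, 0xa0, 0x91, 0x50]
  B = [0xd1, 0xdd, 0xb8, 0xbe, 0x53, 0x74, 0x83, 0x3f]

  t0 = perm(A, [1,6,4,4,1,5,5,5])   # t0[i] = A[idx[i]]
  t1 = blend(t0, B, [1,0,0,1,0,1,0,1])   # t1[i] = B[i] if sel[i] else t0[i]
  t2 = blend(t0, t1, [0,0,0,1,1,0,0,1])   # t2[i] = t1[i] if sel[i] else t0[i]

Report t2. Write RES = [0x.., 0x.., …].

RES = [0x56, 0x91, 0xe7, 0xbe, 0x56, 0xa0, 0xa0, 0x3f]

t0 = [0x56, 0x91, 0xe7, 0xe7, 0x56, 0xa0, 0xa0, 0xa0]
t1 = [0xd1, 0x91, 0xe7, 0xbe, 0x56, 0x74, 0xa0, 0x3f]
t2 = [0x56, 0x91, 0xe7, 0xbe, 0x56, 0xa0, 0xa0, 0x3f]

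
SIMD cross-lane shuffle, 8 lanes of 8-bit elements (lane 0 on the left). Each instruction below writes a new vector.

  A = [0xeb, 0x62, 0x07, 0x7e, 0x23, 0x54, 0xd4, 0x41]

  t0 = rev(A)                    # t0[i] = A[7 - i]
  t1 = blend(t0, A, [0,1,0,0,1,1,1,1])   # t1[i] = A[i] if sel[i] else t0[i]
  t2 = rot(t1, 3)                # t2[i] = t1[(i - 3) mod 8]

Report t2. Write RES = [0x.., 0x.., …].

t0 = [0x41, 0xd4, 0x54, 0x23, 0x7e, 0x07, 0x62, 0xeb]
t1 = [0x41, 0x62, 0x54, 0x23, 0x23, 0x54, 0xd4, 0x41]
t2 = [0x54, 0xd4, 0x41, 0x41, 0x62, 0x54, 0x23, 0x23]

RES = [0x54, 0xd4, 0x41, 0x41, 0x62, 0x54, 0x23, 0x23]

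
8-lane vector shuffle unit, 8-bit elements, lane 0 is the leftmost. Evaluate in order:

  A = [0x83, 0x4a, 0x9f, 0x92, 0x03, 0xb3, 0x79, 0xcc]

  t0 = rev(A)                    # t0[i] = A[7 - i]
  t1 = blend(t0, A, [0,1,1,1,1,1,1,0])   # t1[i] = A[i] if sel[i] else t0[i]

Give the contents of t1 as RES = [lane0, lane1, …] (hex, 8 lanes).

  t0: cc 79 b3 03 92 9f 4a 83
  t1: cc 4a 9f 92 03 b3 79 83

RES = [ 0xcc  0x4a  0x9f  0x92  0x03  0xb3  0x79  0x83 ]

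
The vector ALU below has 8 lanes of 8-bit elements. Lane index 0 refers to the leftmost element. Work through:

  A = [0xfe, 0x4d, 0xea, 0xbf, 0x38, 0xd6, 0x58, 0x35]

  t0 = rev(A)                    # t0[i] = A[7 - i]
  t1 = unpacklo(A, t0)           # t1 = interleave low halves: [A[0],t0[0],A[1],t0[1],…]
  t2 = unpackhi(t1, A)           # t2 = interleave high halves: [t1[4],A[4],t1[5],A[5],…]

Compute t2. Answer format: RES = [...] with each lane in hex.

RES = [0xea, 0x38, 0xd6, 0xd6, 0xbf, 0x58, 0x38, 0x35]

→ t0 |35|58|d6|38|bf|ea|4d|fe|
→ t1 |fe|35|4d|58|ea|d6|bf|38|
→ t2 |ea|38|d6|d6|bf|58|38|35|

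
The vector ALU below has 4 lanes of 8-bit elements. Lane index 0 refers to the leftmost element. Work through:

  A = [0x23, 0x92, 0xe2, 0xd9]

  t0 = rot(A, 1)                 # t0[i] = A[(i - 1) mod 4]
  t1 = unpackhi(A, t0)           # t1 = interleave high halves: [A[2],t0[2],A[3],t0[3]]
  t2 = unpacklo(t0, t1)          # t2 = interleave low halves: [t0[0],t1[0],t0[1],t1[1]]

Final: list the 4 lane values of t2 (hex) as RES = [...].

  t0: d9 23 92 e2
  t1: e2 92 d9 e2
  t2: d9 e2 23 92

RES = [0xd9, 0xe2, 0x23, 0x92]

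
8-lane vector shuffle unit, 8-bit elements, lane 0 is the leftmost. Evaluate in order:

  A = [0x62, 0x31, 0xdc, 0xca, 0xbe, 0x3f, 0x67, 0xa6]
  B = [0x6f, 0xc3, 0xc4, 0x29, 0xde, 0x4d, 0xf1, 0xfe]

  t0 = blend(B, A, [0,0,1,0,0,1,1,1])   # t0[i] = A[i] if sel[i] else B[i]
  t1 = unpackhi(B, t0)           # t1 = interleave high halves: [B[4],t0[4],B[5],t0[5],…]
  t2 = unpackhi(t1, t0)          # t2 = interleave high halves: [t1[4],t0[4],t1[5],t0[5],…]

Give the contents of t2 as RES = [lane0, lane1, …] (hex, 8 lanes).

→ t0 |6f|c3|dc|29|de|3f|67|a6|
→ t1 |de|de|4d|3f|f1|67|fe|a6|
→ t2 |f1|de|67|3f|fe|67|a6|a6|

RES = [ 0xf1  0xde  0x67  0x3f  0xfe  0x67  0xa6  0xa6 ]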